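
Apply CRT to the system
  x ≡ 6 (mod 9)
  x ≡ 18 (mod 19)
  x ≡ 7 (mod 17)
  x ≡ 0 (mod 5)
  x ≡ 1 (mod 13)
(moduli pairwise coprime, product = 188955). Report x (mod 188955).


Product of moduli M = 9 · 19 · 17 · 5 · 13 = 188955.
Merge one congruence at a time:
  Start: x ≡ 6 (mod 9).
  Combine with x ≡ 18 (mod 19); new modulus lcm = 171.
    Write x = 6 + 9·t and substitute into x ≡ 18 (mod 19): 9·t ≡ 18 − 6 = 12 (mod 19).
    The inverse of 9 mod 19 is 17 (since 9·17 = 153 = 8·19 + 1), so t ≡ 17·12 = 204 ≡ 14 (mod 19).
    Then x = 6 + 9·14 = 132, valid modulo lcm(9, 19) = 171: x ≡ 132 (mod 171).
  Combine with x ≡ 7 (mod 17); new modulus lcm = 2907.
    Write x = 132 + 171·t and substitute into x ≡ 7 (mod 17): 171·t ≡ 7 − 132 = -125 (mod 17).
    Reduce coefficients mod 17: 1·t ≡ 11 (mod 17).
    So t ≡ 11 (mod 17).
    Then x = 132 + 171·11 = 2013, valid modulo lcm(171, 17) = 2907: x ≡ 2013 (mod 2907).
  Combine with x ≡ 0 (mod 5); new modulus lcm = 14535.
    Write x = 2013 + 2907·t and substitute into x ≡ 0 (mod 5): 2907·t ≡ 0 − 2013 = -2013 (mod 5).
    Reduce coefficients mod 5: 2·t ≡ 2 (mod 5).
    The inverse of 2 mod 5 is 3 (since 2·3 = 6 = 1·5 + 1), so t ≡ 3·2 = 6 ≡ 1 (mod 5).
    Then x = 2013 + 2907·1 = 4920, valid modulo lcm(2907, 5) = 14535: x ≡ 4920 (mod 14535).
  Combine with x ≡ 1 (mod 13); new modulus lcm = 188955.
    Write x = 4920 + 14535·t and substitute into x ≡ 1 (mod 13): 14535·t ≡ 1 − 4920 = -4919 (mod 13).
    Reduce coefficients mod 13: 1·t ≡ 8 (mod 13).
    So t ≡ 8 (mod 13).
    Then x = 4920 + 14535·8 = 121200, valid modulo lcm(14535, 13) = 188955: x ≡ 121200 (mod 188955).
Verify against each original: 121200 mod 9 = 6, 121200 mod 19 = 18, 121200 mod 17 = 7, 121200 mod 5 = 0, 121200 mod 13 = 1.

x ≡ 121200 (mod 188955).


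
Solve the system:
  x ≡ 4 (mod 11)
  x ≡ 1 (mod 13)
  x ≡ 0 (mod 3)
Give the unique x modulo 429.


Moduli 11, 13, 3 are pairwise coprime; by CRT there is a unique solution modulo M = 11 · 13 · 3 = 429.
Solve pairwise, accumulating the modulus:
  Start with x ≡ 4 (mod 11).
  Combine with x ≡ 1 (mod 13): since gcd(11, 13) = 1, we get a unique residue mod 143.
    Write x = 4 + 11·t and substitute into x ≡ 1 (mod 13): 11·t ≡ 1 − 4 = -3 (mod 13).
    Reduce coefficients mod 13: 11·t ≡ 10 (mod 13).
    The inverse of 11 mod 13 is 6 (since 11·6 = 66 = 5·13 + 1), so t ≡ 6·10 = 60 ≡ 8 (mod 13).
    Then x = 4 + 11·8 = 92, valid modulo lcm(11, 13) = 143: x ≡ 92 (mod 143).
  Combine with x ≡ 0 (mod 3): since gcd(143, 3) = 1, we get a unique residue mod 429.
    Write x = 92 + 143·t and substitute into x ≡ 0 (mod 3): 143·t ≡ 0 − 92 = -92 (mod 3).
    Reduce coefficients mod 3: 2·t ≡ 1 (mod 3).
    The inverse of 2 mod 3 is 2 (since 2·2 = 4 = 1·3 + 1), so t ≡ 2·1 = 2 ≡ 2 (mod 3).
    Then x = 92 + 143·2 = 378, valid modulo lcm(143, 3) = 429: x ≡ 378 (mod 429).
Verify: 378 mod 11 = 4 ✓, 378 mod 13 = 1 ✓, 378 mod 3 = 0 ✓.

x ≡ 378 (mod 429).


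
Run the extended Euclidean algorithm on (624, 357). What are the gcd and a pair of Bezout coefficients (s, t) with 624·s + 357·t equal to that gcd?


Euclidean algorithm on (624, 357) — divide until remainder is 0:
  624 = 1 · 357 + 267
  357 = 1 · 267 + 90
  267 = 2 · 90 + 87
  90 = 1 · 87 + 3
  87 = 29 · 3 + 0
gcd(624, 357) = 3.
Track Bezout coefficients alongside the remainders: start with r₀ = 624 = a·1 + b·0 (s = 1, t = 0) and r₁ = 357 = a·0 + b·1 (s = 0, t = 1); each new remainder r_{k+1} = r_{k-1} − q_k·r_k inherits s_{k+1} = s_{k-1} − q_k·s_k, t_{k+1} = t_{k-1} − q_k·t_k, so r_k = a·s_k + b·t_k at every step:
  q = 1: r = 267, s = 1 − 1·0 = 1, t = 0 − 1·1 = -1  (check: 624·1 + 357·(-1) = 267)
  q = 1: r = 90, s = 0 − 1·1 = -1, t = 1 − 1·(-1) = 2  (check: 624·(-1) + 357·2 = 90)
  q = 2: r = 87, s = 1 − 2·(-1) = 3, t = -1 − 2·2 = -5  (check: 624·3 + 357·(-5) = 87)
  q = 1: r = 3, s = -1 − 1·3 = -4, t = 2 − 1·(-5) = 7  (check: 624·(-4) + 357·7 = 3)
The row with r = 3 (the gcd) gives the Bezout coefficients s = -4, t = 7.
Result: 624 · (-4) + 357 · (7) = 3.

gcd(624, 357) = 3; s = -4, t = 7 (check: 624·(-4) + 357·7 = 3).


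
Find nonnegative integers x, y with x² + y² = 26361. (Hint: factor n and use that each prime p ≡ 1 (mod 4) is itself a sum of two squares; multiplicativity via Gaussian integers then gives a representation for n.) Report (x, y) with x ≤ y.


Step 1: Factor n = 26361 = 3^2 · 29 · 101.
Step 2: Check the mod-4 condition on each prime factor: 3 ≡ 3 (mod 4), exponent 2 (must be even); 29 ≡ 1 (mod 4), exponent 1; 101 ≡ 1 (mod 4), exponent 1.
All primes ≡ 3 (mod 4) appear to even exponent (or don't appear), so by the two-squares theorem n IS expressible as a sum of two squares.
Step 3: Build a representation. Group n = k² · m with k = 3 and m = 29 · 101 = 2929 (a product of primes ≡ 1 (mod 4)); a representation of m scales to one of n via (k·x)² + (k·y)² = k²(x² + y²). Each prime p ≡ 1 (mod 4) is itself a sum of two squares; find a² by testing p − a² for a perfect square:
  29: 29 − 1² = 28, 29 − 2² = 25 = 5² ⇒ 29 = 2² + 5².
  101: 101 − 1² = 100 = 10² ⇒ 101 = 1² + 10².
  Combine using the Brahmagupta–Fibonacci identity (a² + b²)(c² + d²) = (ac − bd)² + (ad + bc)² = (ac + bd)² + (ad − bc)²:
  29 · 101 = 2929: from (2² + 5²)(1² + 10²), take (2·1 − 5·10, 2·10 + 5·1) = (2 − 50, 20 + 5) = (-48, 25); dropping signs (only squares matter) gives (48, 25); check 48² + 25² = 2304 + 625 = 2929 ✓.
  Scale by k = 3: (3·48, 3·25) = (144, 75).
Step 4: Order so x ≤ y and verify: 75² + 144² = 5625 + 20736 = 26361 = n. ✓

n = 26361 = 75² + 144² (one valid representation with x ≤ y).


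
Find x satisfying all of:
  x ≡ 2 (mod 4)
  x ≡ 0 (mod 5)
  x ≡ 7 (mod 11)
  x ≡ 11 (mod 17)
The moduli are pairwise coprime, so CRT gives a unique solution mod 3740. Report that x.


Product of moduli M = 4 · 5 · 11 · 17 = 3740.
Merge one congruence at a time:
  Start: x ≡ 2 (mod 4).
  Combine with x ≡ 0 (mod 5); new modulus lcm = 20.
    Write x = 2 + 4·t and substitute into x ≡ 0 (mod 5): 4·t ≡ 0 − 2 = -2 (mod 5).
    Reduce coefficients mod 5: 4·t ≡ 3 (mod 5).
    The inverse of 4 mod 5 is 4 (since 4·4 = 16 = 3·5 + 1), so t ≡ 4·3 = 12 ≡ 2 (mod 5).
    Then x = 2 + 4·2 = 10, valid modulo lcm(4, 5) = 20: x ≡ 10 (mod 20).
  Combine with x ≡ 7 (mod 11); new modulus lcm = 220.
    Write x = 10 + 20·t and substitute into x ≡ 7 (mod 11): 20·t ≡ 7 − 10 = -3 (mod 11).
    Reduce coefficients mod 11: 9·t ≡ 8 (mod 11).
    The inverse of 9 mod 11 is 5 (since 9·5 = 45 = 4·11 + 1), so t ≡ 5·8 = 40 ≡ 7 (mod 11).
    Then x = 10 + 20·7 = 150, valid modulo lcm(20, 11) = 220: x ≡ 150 (mod 220).
  Combine with x ≡ 11 (mod 17); new modulus lcm = 3740.
    Write x = 150 + 220·t and substitute into x ≡ 11 (mod 17): 220·t ≡ 11 − 150 = -139 (mod 17).
    Reduce coefficients mod 17: 16·t ≡ 14 (mod 17).
    The inverse of 16 mod 17 is 16 (since 16·16 = 256 = 15·17 + 1), so t ≡ 16·14 = 224 ≡ 3 (mod 17).
    Then x = 150 + 220·3 = 810, valid modulo lcm(220, 17) = 3740: x ≡ 810 (mod 3740).
Verify against each original: 810 mod 4 = 2, 810 mod 5 = 0, 810 mod 11 = 7, 810 mod 17 = 11.

x ≡ 810 (mod 3740).


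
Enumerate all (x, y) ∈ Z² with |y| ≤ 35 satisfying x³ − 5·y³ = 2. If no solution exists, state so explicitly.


The equation is x³ - 5y³ = 2. For fixed y, x³ = 5·y³ + 2, so a solution requires the RHS to be a perfect cube.
Strategy: iterate y from -35 to 35, compute RHS = 5·y³ + 2, and check whether it is a (positive or negative) perfect cube.
Check small values of y:
  y = 0: RHS = 2 is not a perfect cube.
  y = 1: RHS = 7 is not a perfect cube.
  y = -1: RHS = -3 is not a perfect cube.
  y = 2: RHS = 42 is not a perfect cube.
  y = -2: RHS = -38 is not a perfect cube.
  y = 3: RHS = 137 is not a perfect cube.
  y = -3: RHS = -133 is not a perfect cube.
Continuing the search up to |y| = 35 finds no solutions either.
No (x, y) in the scanned range satisfies the equation.

No integer solutions with |y| ≤ 35.


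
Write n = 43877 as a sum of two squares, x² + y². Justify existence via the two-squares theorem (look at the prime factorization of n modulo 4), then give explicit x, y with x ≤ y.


Step 1: Factor n = 43877 = 17 · 29 · 89.
Step 2: Check the mod-4 condition on each prime factor: 17 ≡ 1 (mod 4), exponent 1; 29 ≡ 1 (mod 4), exponent 1; 89 ≡ 1 (mod 4), exponent 1.
All primes ≡ 3 (mod 4) appear to even exponent (or don't appear), so by the two-squares theorem n IS expressible as a sum of two squares.
Step 3: Build a representation. Here n = 17 · 29 · 89 is a product of primes ≡ 1 (mod 4). Each prime p ≡ 1 (mod 4) is itself a sum of two squares; find a² by testing p − a² for a perfect square:
  17: 17 − 1² = 16 = 4² ⇒ 17 = 1² + 4².
  29: 29 − 1² = 28, 29 − 2² = 25 = 5² ⇒ 29 = 2² + 5².
  89: 89 − 1² = 88, 89 − 2² = 85, 89 − 3² = 80, 89 − 4² = 73, 89 − 5² = 64 = 8² ⇒ 89 = 5² + 8².
  Combine using the Brahmagupta–Fibonacci identity (a² + b²)(c² + d²) = (ac − bd)² + (ad + bc)² = (ac + bd)² + (ad − bc)²:
  17 · 29 = 493: from (1² + 4²)(2² + 5²), take (1·2 − 4·5, 1·5 + 4·2) = (2 − 20, 5 + 8) = (-18, 13); dropping signs (only squares matter) gives (18, 13); check 18² + 13² = 324 + 169 = 493 ✓.
  493 · 89 = 43877: from (18² + 13²)(5² + 8²), take (18·5 − 13·8, 18·8 + 13·5) = (90 − 104, 144 + 65) = (-14, 209); dropping signs (only squares matter) gives (14, 209); check 14² + 209² = 196 + 43681 = 43877 ✓.
Step 4: Order so x ≤ y and verify: 14² + 209² = 196 + 43681 = 43877 = n. ✓

n = 43877 = 14² + 209² (one valid representation with x ≤ y).


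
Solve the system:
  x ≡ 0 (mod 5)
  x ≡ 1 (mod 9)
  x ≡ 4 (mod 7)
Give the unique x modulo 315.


Moduli 5, 9, 7 are pairwise coprime; by CRT there is a unique solution modulo M = 5 · 9 · 7 = 315.
Solve pairwise, accumulating the modulus:
  Start with x ≡ 0 (mod 5).
  Combine with x ≡ 1 (mod 9): since gcd(5, 9) = 1, we get a unique residue mod 45.
    Write x = 0 + 5·t and substitute into x ≡ 1 (mod 9): 5·t ≡ 1 − 0 = 1 (mod 9).
    The inverse of 5 mod 9 is 2 (since 5·2 = 10 = 1·9 + 1), so t ≡ 2·1 = 2 ≡ 2 (mod 9).
    Then x = 0 + 5·2 = 10, valid modulo lcm(5, 9) = 45: x ≡ 10 (mod 45).
  Combine with x ≡ 4 (mod 7): since gcd(45, 7) = 1, we get a unique residue mod 315.
    Write x = 10 + 45·t and substitute into x ≡ 4 (mod 7): 45·t ≡ 4 − 10 = -6 (mod 7).
    Reduce coefficients mod 7: 3·t ≡ 1 (mod 7).
    The inverse of 3 mod 7 is 5 (since 3·5 = 15 = 2·7 + 1), so t ≡ 5·1 = 5 ≡ 5 (mod 7).
    Then x = 10 + 45·5 = 235, valid modulo lcm(45, 7) = 315: x ≡ 235 (mod 315).
Verify: 235 mod 5 = 0 ✓, 235 mod 9 = 1 ✓, 235 mod 7 = 4 ✓.

x ≡ 235 (mod 315).


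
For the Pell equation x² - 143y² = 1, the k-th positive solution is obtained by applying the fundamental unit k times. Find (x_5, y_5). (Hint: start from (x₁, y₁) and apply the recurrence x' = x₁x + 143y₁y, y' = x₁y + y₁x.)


Step 1: Find the fundamental solution (x₁, y₁) of x² - 143y² = 1.
  Expand √143 as a continued fraction. a₀ = ⌊√143⌋ = 11; iterate m_{k+1} = d_k·a_k − m_k, d_{k+1} = (143 − m_{k+1}²)/d_k, a_{k+1} = ⌊(a₀ + m_{k+1})/d_{k+1}⌋ (starting m₀ = 0, d₀ = 1), with convergents p_k = a_k·p_{k-1} + p_{k-2}, q_k = a_k·q_{k-1} + q_{k-2} (p₋₁ = 1, q₋₁ = 0):
  k = 0: a₀ = 11; p₀/q₀ = 11/1; p₀² − 143·q₀² = 121 − 143 = -22.
  k = 1: m = 11, d = 22, a = ⌊(11 + 11)/22⌋ = 1; p/q = (1·11 + 1)/(1·1 + 0) = 12/1; p² − 143·q² = 144 − 143 = 1.
  The first convergent with p² − 143·q² = 1 gives the fundamental solution (x₁, y₁) = (12, 1).
Step 2: Apply the recurrence (x_{n+1}, y_{n+1}) = (x₁x_n + 143y₁y_n, x₁y_n + y₁x_n) repeatedly.
  From (x_1, y_1) = (12, 1): x_2 = 12·12 + 143·1·1 = 287; y_2 = 12·1 + 1·12 = 24.
  From (x_2, y_2) = (287, 24): x_3 = 12·287 + 143·1·24 = 6876; y_3 = 12·24 + 1·287 = 575.
  From (x_3, y_3) = (6876, 575): x_4 = 12·6876 + 143·1·575 = 164737; y_4 = 12·575 + 1·6876 = 13776.
  From (x_4, y_4) = (164737, 13776): x_5 = 12·164737 + 143·1·13776 = 3946812; y_5 = 12·13776 + 1·164737 = 330049.
Step 3: Verify x_5² - 143·y_5² = 15577324963344 - 15577324963343 = 1 (should be 1). ✓

(x_1, y_1) = (12, 1); (x_5, y_5) = (3946812, 330049).


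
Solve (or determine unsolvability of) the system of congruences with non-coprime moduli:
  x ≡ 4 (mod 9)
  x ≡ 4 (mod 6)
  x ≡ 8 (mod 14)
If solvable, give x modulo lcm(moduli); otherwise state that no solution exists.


Moduli 9, 6, 14 are not pairwise coprime, so CRT works modulo lcm(m_i) when all pairwise compatibility conditions hold.
Pairwise compatibility: gcd(m_i, m_j) must divide a_i - a_j for every pair.
Merge one congruence at a time:
  Start: x ≡ 4 (mod 9).
  Combine with x ≡ 4 (mod 6): gcd(9, 6) = 3; 4 - 4 = 0, which IS divisible by 3, so compatible.
    Write x = 4 + 9·t and substitute into x ≡ 4 (mod 6): 9·t ≡ 4 − 4 = 0 (mod 6).
    Divide the congruence (and modulus) by g = 3: 3·t ≡ 0 (mod 2).
    Reduce coefficients mod 2: 1·t ≡ 0 (mod 2).
    So t ≡ 0 (mod 2).
    Then x = 4 + 9·0 = 4, valid modulo lcm(9, 6) = 18: x ≡ 4 (mod 18).
  Combine with x ≡ 8 (mod 14): gcd(18, 14) = 2; 8 - 4 = 4, which IS divisible by 2, so compatible.
    Write x = 4 + 18·t and substitute into x ≡ 8 (mod 14): 18·t ≡ 8 − 4 = 4 (mod 14).
    Divide the congruence (and modulus) by g = 2: 9·t ≡ 2 (mod 7).
    Reduce coefficients mod 7: 2·t ≡ 2 (mod 7).
    The inverse of 2 mod 7 is 4 (since 2·4 = 8 = 1·7 + 1), so t ≡ 4·2 = 8 ≡ 1 (mod 7).
    Then x = 4 + 18·1 = 22, valid modulo lcm(18, 14) = 126: x ≡ 22 (mod 126).
Verify: 22 mod 9 = 4, 22 mod 6 = 4, 22 mod 14 = 8.

x ≡ 22 (mod 126).


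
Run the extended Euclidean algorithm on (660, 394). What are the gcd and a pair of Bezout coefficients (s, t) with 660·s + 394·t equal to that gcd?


Euclidean algorithm on (660, 394) — divide until remainder is 0:
  660 = 1 · 394 + 266
  394 = 1 · 266 + 128
  266 = 2 · 128 + 10
  128 = 12 · 10 + 8
  10 = 1 · 8 + 2
  8 = 4 · 2 + 0
gcd(660, 394) = 2.
Track Bezout coefficients alongside the remainders: start with r₀ = 660 = a·1 + b·0 (s = 1, t = 0) and r₁ = 394 = a·0 + b·1 (s = 0, t = 1); each new remainder r_{k+1} = r_{k-1} − q_k·r_k inherits s_{k+1} = s_{k-1} − q_k·s_k, t_{k+1} = t_{k-1} − q_k·t_k, so r_k = a·s_k + b·t_k at every step:
  q = 1: r = 266, s = 1 − 1·0 = 1, t = 0 − 1·1 = -1  (check: 660·1 + 394·(-1) = 266)
  q = 1: r = 128, s = 0 − 1·1 = -1, t = 1 − 1·(-1) = 2  (check: 660·(-1) + 394·2 = 128)
  q = 2: r = 10, s = 1 − 2·(-1) = 3, t = -1 − 2·2 = -5  (check: 660·3 + 394·(-5) = 10)
  q = 12: r = 8, s = -1 − 12·3 = -37, t = 2 − 12·(-5) = 62  (check: 660·(-37) + 394·62 = 8)
  q = 1: r = 2, s = 3 − 1·(-37) = 40, t = -5 − 1·62 = -67  (check: 660·40 + 394·(-67) = 2)
The row with r = 2 (the gcd) gives the Bezout coefficients s = 40, t = -67.
Result: 660 · (40) + 394 · (-67) = 2.

gcd(660, 394) = 2; s = 40, t = -67 (check: 660·40 + 394·(-67) = 2).


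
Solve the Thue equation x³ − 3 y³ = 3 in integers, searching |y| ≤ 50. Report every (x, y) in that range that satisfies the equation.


The equation is x³ - 3y³ = 3. For fixed y, x³ = 3·y³ + 3, so a solution requires the RHS to be a perfect cube.
Strategy: iterate y from -50 to 50, compute RHS = 3·y³ + 3, and check whether it is a (positive or negative) perfect cube.
Check small values of y:
  y = 0: RHS = 3 is not a perfect cube.
  y = 1: RHS = 6 is not a perfect cube.
  y = -1: RHS = 0 = (0)³ ⇒ x = 0 works.
  y = 2: RHS = 27 = (3)³ ⇒ x = 3 works.
  y = -2: RHS = -21 is not a perfect cube.
  y = 3: RHS = 84 is not a perfect cube.
  y = -3: RHS = -78 is not a perfect cube.
Continuing the search up to |y| = 50 finds no further solutions beyond those listed.
Collected solutions: (0, -1), (3, 2).

Solutions (with |y| ≤ 50): (0, -1), (3, 2).


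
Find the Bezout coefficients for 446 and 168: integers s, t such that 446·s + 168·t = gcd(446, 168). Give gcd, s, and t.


Euclidean algorithm on (446, 168) — divide until remainder is 0:
  446 = 2 · 168 + 110
  168 = 1 · 110 + 58
  110 = 1 · 58 + 52
  58 = 1 · 52 + 6
  52 = 8 · 6 + 4
  6 = 1 · 4 + 2
  4 = 2 · 2 + 0
gcd(446, 168) = 2.
Track Bezout coefficients alongside the remainders: start with r₀ = 446 = a·1 + b·0 (s = 1, t = 0) and r₁ = 168 = a·0 + b·1 (s = 0, t = 1); each new remainder r_{k+1} = r_{k-1} − q_k·r_k inherits s_{k+1} = s_{k-1} − q_k·s_k, t_{k+1} = t_{k-1} − q_k·t_k, so r_k = a·s_k + b·t_k at every step:
  q = 2: r = 110, s = 1 − 2·0 = 1, t = 0 − 2·1 = -2  (check: 446·1 + 168·(-2) = 110)
  q = 1: r = 58, s = 0 − 1·1 = -1, t = 1 − 1·(-2) = 3  (check: 446·(-1) + 168·3 = 58)
  q = 1: r = 52, s = 1 − 1·(-1) = 2, t = -2 − 1·3 = -5  (check: 446·2 + 168·(-5) = 52)
  q = 1: r = 6, s = -1 − 1·2 = -3, t = 3 − 1·(-5) = 8  (check: 446·(-3) + 168·8 = 6)
  q = 8: r = 4, s = 2 − 8·(-3) = 26, t = -5 − 8·8 = -69  (check: 446·26 + 168·(-69) = 4)
  q = 1: r = 2, s = -3 − 1·26 = -29, t = 8 − 1·(-69) = 77  (check: 446·(-29) + 168·77 = 2)
The row with r = 2 (the gcd) gives the Bezout coefficients s = -29, t = 77.
Result: 446 · (-29) + 168 · (77) = 2.

gcd(446, 168) = 2; s = -29, t = 77 (check: 446·(-29) + 168·77 = 2).


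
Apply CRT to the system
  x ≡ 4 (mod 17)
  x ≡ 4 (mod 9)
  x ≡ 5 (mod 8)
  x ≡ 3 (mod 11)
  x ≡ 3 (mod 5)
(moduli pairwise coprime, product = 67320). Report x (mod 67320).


Product of moduli M = 17 · 9 · 8 · 11 · 5 = 67320.
Merge one congruence at a time:
  Start: x ≡ 4 (mod 17).
  Combine with x ≡ 4 (mod 9); new modulus lcm = 153.
    Write x = 4 + 17·t and substitute into x ≡ 4 (mod 9): 17·t ≡ 4 − 4 = 0 (mod 9).
    Reduce coefficients mod 9: 8·t ≡ 0 (mod 9).
    The inverse of 8 mod 9 is 8 (since 8·8 = 64 = 7·9 + 1), so t ≡ 8·0 = 0 ≡ 0 (mod 9).
    Then x = 4 + 17·0 = 4, valid modulo lcm(17, 9) = 153: x ≡ 4 (mod 153).
  Combine with x ≡ 5 (mod 8); new modulus lcm = 1224.
    Write x = 4 + 153·t and substitute into x ≡ 5 (mod 8): 153·t ≡ 5 − 4 = 1 (mod 8).
    Reduce coefficients mod 8: 1·t ≡ 1 (mod 8).
    So t ≡ 1 (mod 8).
    Then x = 4 + 153·1 = 157, valid modulo lcm(153, 8) = 1224: x ≡ 157 (mod 1224).
  Combine with x ≡ 3 (mod 11); new modulus lcm = 13464.
    Write x = 157 + 1224·t and substitute into x ≡ 3 (mod 11): 1224·t ≡ 3 − 157 = -154 (mod 11).
    Reduce coefficients mod 11: 3·t ≡ 0 (mod 11).
    The inverse of 3 mod 11 is 4 (since 3·4 = 12 = 1·11 + 1), so t ≡ 4·0 = 0 ≡ 0 (mod 11).
    Then x = 157 + 1224·0 = 157, valid modulo lcm(1224, 11) = 13464: x ≡ 157 (mod 13464).
  Combine with x ≡ 3 (mod 5); new modulus lcm = 67320.
    Write x = 157 + 13464·t and substitute into x ≡ 3 (mod 5): 13464·t ≡ 3 − 157 = -154 (mod 5).
    Reduce coefficients mod 5: 4·t ≡ 1 (mod 5).
    The inverse of 4 mod 5 is 4 (since 4·4 = 16 = 3·5 + 1), so t ≡ 4·1 = 4 ≡ 4 (mod 5).
    Then x = 157 + 13464·4 = 54013, valid modulo lcm(13464, 5) = 67320: x ≡ 54013 (mod 67320).
Verify against each original: 54013 mod 17 = 4, 54013 mod 9 = 4, 54013 mod 8 = 5, 54013 mod 11 = 3, 54013 mod 5 = 3.

x ≡ 54013 (mod 67320).


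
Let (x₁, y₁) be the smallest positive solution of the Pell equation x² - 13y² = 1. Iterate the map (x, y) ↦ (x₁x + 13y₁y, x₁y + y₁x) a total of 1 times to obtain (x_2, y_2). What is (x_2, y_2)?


Step 1: Find the fundamental solution (x₁, y₁) of x² - 13y² = 1.
  Expand √13 as a continued fraction. a₀ = ⌊√13⌋ = 3; iterate m_{k+1} = d_k·a_k − m_k, d_{k+1} = (13 − m_{k+1}²)/d_k, a_{k+1} = ⌊(a₀ + m_{k+1})/d_{k+1}⌋ (starting m₀ = 0, d₀ = 1), with convergents p_k = a_k·p_{k-1} + p_{k-2}, q_k = a_k·q_{k-1} + q_{k-2} (p₋₁ = 1, q₋₁ = 0):
  k = 0: a₀ = 3; p₀/q₀ = 3/1; p₀² − 13·q₀² = 9 − 13 = -4.
  k = 1: m = 3, d = 4, a = ⌊(3 + 3)/4⌋ = 1; p/q = (1·3 + 1)/(1·1 + 0) = 4/1; p² − 13·q² = 16 − 13 = 3.
  k = 2: m = 1, d = 3, a = ⌊(3 + 1)/3⌋ = 1; p/q = (1·4 + 3)/(1·1 + 1) = 7/2; p² − 13·q² = 49 − 52 = -3.
  k = 3: m = 2, d = 3, a = ⌊(3 + 2)/3⌋ = 1; p/q = (1·7 + 4)/(1·2 + 1) = 11/3; p² − 13·q² = 121 − 117 = 4.
  k = 4: m = 1, d = 4, a = ⌊(3 + 1)/4⌋ = 1; p/q = (1·11 + 7)/(1·3 + 2) = 18/5; p² − 13·q² = 324 − 325 = -1.
  k = 5: m = 3, d = 1, a = ⌊(3 + 3)/1⌋ = 6; p/q = (6·18 + 11)/(6·5 + 3) = 119/33; p² − 13·q² = 14161 − 14157 = 4.
  k = 6: m = 3, d = 4, a = ⌊(3 + 3)/4⌋ = 1; p/q = (1·119 + 18)/(1·33 + 5) = 137/38; p² − 13·q² = 18769 − 18772 = -3.
  k = 7: m = 1, d = 3, a = ⌊(3 + 1)/3⌋ = 1; p/q = (1·137 + 119)/(1·38 + 33) = 256/71; p² − 13·q² = 65536 − 65533 = 3.
  k = 8: m = 2, d = 3, a = ⌊(3 + 2)/3⌋ = 1; p/q = (1·256 + 137)/(1·71 + 38) = 393/109; p² − 13·q² = 154449 − 154453 = -4.
  k = 9: m = 1, d = 4, a = ⌊(3 + 1)/4⌋ = 1; p/q = (1·393 + 256)/(1·109 + 71) = 649/180; p² − 13·q² = 421201 − 421200 = 1.
  The first convergent with p² − 13·q² = 1 gives the fundamental solution (x₁, y₁) = (649, 180).
Step 2: Apply the recurrence (x_{n+1}, y_{n+1}) = (x₁x_n + 13y₁y_n, x₁y_n + y₁x_n) repeatedly.
  From (x_1, y_1) = (649, 180): x_2 = 649·649 + 13·180·180 = 842401; y_2 = 649·180 + 180·649 = 233640.
Step 3: Verify x_2² - 13·y_2² = 709639444801 - 709639444800 = 1 (should be 1). ✓

(x_1, y_1) = (649, 180); (x_2, y_2) = (842401, 233640).


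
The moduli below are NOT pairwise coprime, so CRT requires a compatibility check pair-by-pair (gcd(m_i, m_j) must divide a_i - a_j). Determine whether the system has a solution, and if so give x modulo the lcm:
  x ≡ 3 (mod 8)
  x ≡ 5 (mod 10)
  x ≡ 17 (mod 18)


Moduli 8, 10, 18 are not pairwise coprime, so CRT works modulo lcm(m_i) when all pairwise compatibility conditions hold.
Pairwise compatibility: gcd(m_i, m_j) must divide a_i - a_j for every pair.
Merge one congruence at a time:
  Start: x ≡ 3 (mod 8).
  Combine with x ≡ 5 (mod 10): gcd(8, 10) = 2; 5 - 3 = 2, which IS divisible by 2, so compatible.
    Write x = 3 + 8·t and substitute into x ≡ 5 (mod 10): 8·t ≡ 5 − 3 = 2 (mod 10).
    Divide the congruence (and modulus) by g = 2: 4·t ≡ 1 (mod 5).
    The inverse of 4 mod 5 is 4 (since 4·4 = 16 = 3·5 + 1), so t ≡ 4·1 = 4 ≡ 4 (mod 5).
    Then x = 3 + 8·4 = 35, valid modulo lcm(8, 10) = 40: x ≡ 35 (mod 40).
  Combine with x ≡ 17 (mod 18): gcd(40, 18) = 2; 17 - 35 = -18, which IS divisible by 2, so compatible.
    Write x = 35 + 40·t and substitute into x ≡ 17 (mod 18): 40·t ≡ 17 − 35 = -18 (mod 18).
    Divide the congruence (and modulus) by g = 2: 20·t ≡ -9 (mod 9).
    Reduce coefficients mod 9: 2·t ≡ 0 (mod 9).
    The inverse of 2 mod 9 is 5 (since 2·5 = 10 = 1·9 + 1), so t ≡ 5·0 = 0 ≡ 0 (mod 9).
    Then x = 35 + 40·0 = 35, valid modulo lcm(40, 18) = 360: x ≡ 35 (mod 360).
Verify: 35 mod 8 = 3, 35 mod 10 = 5, 35 mod 18 = 17.

x ≡ 35 (mod 360).


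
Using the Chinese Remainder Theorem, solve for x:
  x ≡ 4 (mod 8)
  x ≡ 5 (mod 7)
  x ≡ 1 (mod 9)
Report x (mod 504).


Moduli 8, 7, 9 are pairwise coprime; by CRT there is a unique solution modulo M = 8 · 7 · 9 = 504.
Solve pairwise, accumulating the modulus:
  Start with x ≡ 4 (mod 8).
  Combine with x ≡ 5 (mod 7): since gcd(8, 7) = 1, we get a unique residue mod 56.
    Write x = 4 + 8·t and substitute into x ≡ 5 (mod 7): 8·t ≡ 5 − 4 = 1 (mod 7).
    Reduce coefficients mod 7: 1·t ≡ 1 (mod 7).
    So t ≡ 1 (mod 7).
    Then x = 4 + 8·1 = 12, valid modulo lcm(8, 7) = 56: x ≡ 12 (mod 56).
  Combine with x ≡ 1 (mod 9): since gcd(56, 9) = 1, we get a unique residue mod 504.
    Write x = 12 + 56·t and substitute into x ≡ 1 (mod 9): 56·t ≡ 1 − 12 = -11 (mod 9).
    Reduce coefficients mod 9: 2·t ≡ 7 (mod 9).
    The inverse of 2 mod 9 is 5 (since 2·5 = 10 = 1·9 + 1), so t ≡ 5·7 = 35 ≡ 8 (mod 9).
    Then x = 12 + 56·8 = 460, valid modulo lcm(56, 9) = 504: x ≡ 460 (mod 504).
Verify: 460 mod 8 = 4 ✓, 460 mod 7 = 5 ✓, 460 mod 9 = 1 ✓.

x ≡ 460 (mod 504).


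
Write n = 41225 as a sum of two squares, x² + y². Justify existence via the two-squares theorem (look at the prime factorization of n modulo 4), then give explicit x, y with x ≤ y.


Step 1: Factor n = 41225 = 5^2 · 17 · 97.
Step 2: Check the mod-4 condition on each prime factor: 5 ≡ 1 (mod 4), exponent 2; 17 ≡ 1 (mod 4), exponent 1; 97 ≡ 1 (mod 4), exponent 1.
All primes ≡ 3 (mod 4) appear to even exponent (or don't appear), so by the two-squares theorem n IS expressible as a sum of two squares.
Step 3: Build a representation. Group n = k² · m with k = 5 and m = 17 · 97 = 1649 (a product of primes ≡ 1 (mod 4)); a representation of m scales to one of n via (k·x)² + (k·y)² = k²(x² + y²). Each prime p ≡ 1 (mod 4) is itself a sum of two squares; find a² by testing p − a² for a perfect square:
  17: 17 − 1² = 16 = 4² ⇒ 17 = 1² + 4².
  97: 97 − 1² = 96, 97 − 2² = 93, 97 − 3² = 88, 97 − 4² = 81 = 9² ⇒ 97 = 4² + 9².
  Combine using the Brahmagupta–Fibonacci identity (a² + b²)(c² + d²) = (ac − bd)² + (ad + bc)² = (ac + bd)² + (ad − bc)²:
  17 · 97 = 1649: from (1² + 4²)(4² + 9²), take (1·4 − 4·9, 1·9 + 4·4) = (4 − 36, 9 + 16) = (-32, 25); dropping signs (only squares matter) gives (32, 25); check 32² + 25² = 1024 + 625 = 1649 ✓.
  Scale by k = 5: (5·32, 5·25) = (160, 125).
Step 4: Order so x ≤ y and verify: 125² + 160² = 15625 + 25600 = 41225 = n. ✓

n = 41225 = 125² + 160² (one valid representation with x ≤ y).


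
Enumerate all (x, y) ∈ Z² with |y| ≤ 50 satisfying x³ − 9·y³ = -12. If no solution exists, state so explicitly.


The equation is x³ - 9y³ = -12. For fixed y, x³ = 9·y³ − 12, so a solution requires the RHS to be a perfect cube.
Strategy: iterate y from -50 to 50, compute RHS = 9·y³ − 12, and check whether it is a (positive or negative) perfect cube.
Check small values of y:
  y = 0: RHS = -12 is not a perfect cube.
  y = 1: RHS = -3 is not a perfect cube.
  y = -1: RHS = -21 is not a perfect cube.
  y = 2: RHS = 60 is not a perfect cube.
  y = -2: RHS = -84 is not a perfect cube.
  y = 3: RHS = 231 is not a perfect cube.
  y = -3: RHS = -255 is not a perfect cube.
Continuing the search up to |y| = 50 finds no solutions either.
No (x, y) in the scanned range satisfies the equation.

No integer solutions with |y| ≤ 50.


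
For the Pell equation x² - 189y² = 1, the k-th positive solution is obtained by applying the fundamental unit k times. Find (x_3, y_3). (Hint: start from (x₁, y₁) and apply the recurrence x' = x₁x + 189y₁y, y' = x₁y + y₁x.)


Step 1: Find the fundamental solution (x₁, y₁) of x² - 189y² = 1.
  Expand √189 as a continued fraction. a₀ = ⌊√189⌋ = 13; iterate m_{k+1} = d_k·a_k − m_k, d_{k+1} = (189 − m_{k+1}²)/d_k, a_{k+1} = ⌊(a₀ + m_{k+1})/d_{k+1}⌋ (starting m₀ = 0, d₀ = 1), with convergents p_k = a_k·p_{k-1} + p_{k-2}, q_k = a_k·q_{k-1} + q_{k-2} (p₋₁ = 1, q₋₁ = 0):
  k = 0: a₀ = 13; p₀/q₀ = 13/1; p₀² − 189·q₀² = 169 − 189 = -20.
  k = 1: m = 13, d = 20, a = ⌊(13 + 13)/20⌋ = 1; p/q = (1·13 + 1)/(1·1 + 0) = 14/1; p² − 189·q² = 196 − 189 = 7.
  k = 2: m = 7, d = 7, a = ⌊(13 + 7)/7⌋ = 2; p/q = (2·14 + 13)/(2·1 + 1) = 41/3; p² − 189·q² = 1681 − 1701 = -20.
  k = 3: m = 7, d = 20, a = ⌊(13 + 7)/20⌋ = 1; p/q = (1·41 + 14)/(1·3 + 1) = 55/4; p² − 189·q² = 3025 − 3024 = 1.
  The first convergent with p² − 189·q² = 1 gives the fundamental solution (x₁, y₁) = (55, 4).
Step 2: Apply the recurrence (x_{n+1}, y_{n+1}) = (x₁x_n + 189y₁y_n, x₁y_n + y₁x_n) repeatedly.
  From (x_1, y_1) = (55, 4): x_2 = 55·55 + 189·4·4 = 6049; y_2 = 55·4 + 4·55 = 440.
  From (x_2, y_2) = (6049, 440): x_3 = 55·6049 + 189·4·440 = 665335; y_3 = 55·440 + 4·6049 = 48396.
Step 3: Verify x_3² - 189·y_3² = 442670662225 - 442670662224 = 1 (should be 1). ✓

(x_1, y_1) = (55, 4); (x_3, y_3) = (665335, 48396).


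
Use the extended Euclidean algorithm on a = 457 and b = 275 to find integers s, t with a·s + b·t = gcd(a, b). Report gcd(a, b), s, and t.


Euclidean algorithm on (457, 275) — divide until remainder is 0:
  457 = 1 · 275 + 182
  275 = 1 · 182 + 93
  182 = 1 · 93 + 89
  93 = 1 · 89 + 4
  89 = 22 · 4 + 1
  4 = 4 · 1 + 0
gcd(457, 275) = 1.
Track Bezout coefficients alongside the remainders: start with r₀ = 457 = a·1 + b·0 (s = 1, t = 0) and r₁ = 275 = a·0 + b·1 (s = 0, t = 1); each new remainder r_{k+1} = r_{k-1} − q_k·r_k inherits s_{k+1} = s_{k-1} − q_k·s_k, t_{k+1} = t_{k-1} − q_k·t_k, so r_k = a·s_k + b·t_k at every step:
  q = 1: r = 182, s = 1 − 1·0 = 1, t = 0 − 1·1 = -1  (check: 457·1 + 275·(-1) = 182)
  q = 1: r = 93, s = 0 − 1·1 = -1, t = 1 − 1·(-1) = 2  (check: 457·(-1) + 275·2 = 93)
  q = 1: r = 89, s = 1 − 1·(-1) = 2, t = -1 − 1·2 = -3  (check: 457·2 + 275·(-3) = 89)
  q = 1: r = 4, s = -1 − 1·2 = -3, t = 2 − 1·(-3) = 5  (check: 457·(-3) + 275·5 = 4)
  q = 22: r = 1, s = 2 − 22·(-3) = 68, t = -3 − 22·5 = -113  (check: 457·68 + 275·(-113) = 1)
The row with r = 1 (the gcd) gives the Bezout coefficients s = 68, t = -113.
Result: 457 · (68) + 275 · (-113) = 1.

gcd(457, 275) = 1; s = 68, t = -113 (check: 457·68 + 275·(-113) = 1).


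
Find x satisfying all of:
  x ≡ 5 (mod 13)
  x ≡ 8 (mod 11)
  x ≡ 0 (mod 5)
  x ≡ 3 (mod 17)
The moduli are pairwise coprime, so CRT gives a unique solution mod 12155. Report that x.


Product of moduli M = 13 · 11 · 5 · 17 = 12155.
Merge one congruence at a time:
  Start: x ≡ 5 (mod 13).
  Combine with x ≡ 8 (mod 11); new modulus lcm = 143.
    Write x = 5 + 13·t and substitute into x ≡ 8 (mod 11): 13·t ≡ 8 − 5 = 3 (mod 11).
    Reduce coefficients mod 11: 2·t ≡ 3 (mod 11).
    The inverse of 2 mod 11 is 6 (since 2·6 = 12 = 1·11 + 1), so t ≡ 6·3 = 18 ≡ 7 (mod 11).
    Then x = 5 + 13·7 = 96, valid modulo lcm(13, 11) = 143: x ≡ 96 (mod 143).
  Combine with x ≡ 0 (mod 5); new modulus lcm = 715.
    Write x = 96 + 143·t and substitute into x ≡ 0 (mod 5): 143·t ≡ 0 − 96 = -96 (mod 5).
    Reduce coefficients mod 5: 3·t ≡ 4 (mod 5).
    The inverse of 3 mod 5 is 2 (since 3·2 = 6 = 1·5 + 1), so t ≡ 2·4 = 8 ≡ 3 (mod 5).
    Then x = 96 + 143·3 = 525, valid modulo lcm(143, 5) = 715: x ≡ 525 (mod 715).
  Combine with x ≡ 3 (mod 17); new modulus lcm = 12155.
    Write x = 525 + 715·t and substitute into x ≡ 3 (mod 17): 715·t ≡ 3 − 525 = -522 (mod 17).
    Reduce coefficients mod 17: 1·t ≡ 5 (mod 17).
    So t ≡ 5 (mod 17).
    Then x = 525 + 715·5 = 4100, valid modulo lcm(715, 17) = 12155: x ≡ 4100 (mod 12155).
Verify against each original: 4100 mod 13 = 5, 4100 mod 11 = 8, 4100 mod 5 = 0, 4100 mod 17 = 3.

x ≡ 4100 (mod 12155).


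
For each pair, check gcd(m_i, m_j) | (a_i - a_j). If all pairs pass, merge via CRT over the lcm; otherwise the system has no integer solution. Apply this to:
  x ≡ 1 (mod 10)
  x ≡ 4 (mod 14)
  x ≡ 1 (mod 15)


Moduli 10, 14, 15 are not pairwise coprime, so CRT works modulo lcm(m_i) when all pairwise compatibility conditions hold.
Pairwise compatibility: gcd(m_i, m_j) must divide a_i - a_j for every pair.
Merge one congruence at a time:
  Start: x ≡ 1 (mod 10).
  Combine with x ≡ 4 (mod 14): gcd(10, 14) = 2, and 4 - 1 = 3 is NOT divisible by 2.
    ⇒ system is inconsistent (no integer solution).

No solution (the system is inconsistent).


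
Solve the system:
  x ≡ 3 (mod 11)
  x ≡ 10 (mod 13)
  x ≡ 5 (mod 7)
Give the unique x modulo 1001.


Moduli 11, 13, 7 are pairwise coprime; by CRT there is a unique solution modulo M = 11 · 13 · 7 = 1001.
Solve pairwise, accumulating the modulus:
  Start with x ≡ 3 (mod 11).
  Combine with x ≡ 10 (mod 13): since gcd(11, 13) = 1, we get a unique residue mod 143.
    Write x = 3 + 11·t and substitute into x ≡ 10 (mod 13): 11·t ≡ 10 − 3 = 7 (mod 13).
    The inverse of 11 mod 13 is 6 (since 11·6 = 66 = 5·13 + 1), so t ≡ 6·7 = 42 ≡ 3 (mod 13).
    Then x = 3 + 11·3 = 36, valid modulo lcm(11, 13) = 143: x ≡ 36 (mod 143).
  Combine with x ≡ 5 (mod 7): since gcd(143, 7) = 1, we get a unique residue mod 1001.
    Write x = 36 + 143·t and substitute into x ≡ 5 (mod 7): 143·t ≡ 5 − 36 = -31 (mod 7).
    Reduce coefficients mod 7: 3·t ≡ 4 (mod 7).
    The inverse of 3 mod 7 is 5 (since 3·5 = 15 = 2·7 + 1), so t ≡ 5·4 = 20 ≡ 6 (mod 7).
    Then x = 36 + 143·6 = 894, valid modulo lcm(143, 7) = 1001: x ≡ 894 (mod 1001).
Verify: 894 mod 11 = 3 ✓, 894 mod 13 = 10 ✓, 894 mod 7 = 5 ✓.

x ≡ 894 (mod 1001).


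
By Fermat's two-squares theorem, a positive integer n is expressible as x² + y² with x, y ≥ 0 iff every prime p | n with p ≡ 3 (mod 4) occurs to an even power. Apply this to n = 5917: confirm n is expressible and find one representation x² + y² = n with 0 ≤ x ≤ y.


Step 1: Factor n = 5917 = 61 · 97.
Step 2: Check the mod-4 condition on each prime factor: 61 ≡ 1 (mod 4), exponent 1; 97 ≡ 1 (mod 4), exponent 1.
All primes ≡ 3 (mod 4) appear to even exponent (or don't appear), so by the two-squares theorem n IS expressible as a sum of two squares.
Step 3: Build a representation. Here n = 61 · 97 is a product of primes ≡ 1 (mod 4). Each prime p ≡ 1 (mod 4) is itself a sum of two squares; find a² by testing p − a² for a perfect square:
  61: 61 − 1² = 60, 61 − 2² = 57, 61 − 3² = 52, 61 − 4² = 45, 61 − 5² = 36 = 6² ⇒ 61 = 5² + 6².
  97: 97 − 1² = 96, 97 − 2² = 93, 97 − 3² = 88, 97 − 4² = 81 = 9² ⇒ 97 = 4² + 9².
  Combine using the Brahmagupta–Fibonacci identity (a² + b²)(c² + d²) = (ac − bd)² + (ad + bc)² = (ac + bd)² + (ad − bc)²:
  61 · 97 = 5917: from (5² + 6²)(4² + 9²), take (5·4 − 6·9, 5·9 + 6·4) = (20 − 54, 45 + 24) = (-34, 69); dropping signs (only squares matter) gives (34, 69); check 34² + 69² = 1156 + 4761 = 5917 ✓.
Step 4: Order so x ≤ y and verify: 34² + 69² = 1156 + 4761 = 5917 = n. ✓

n = 5917 = 34² + 69² (one valid representation with x ≤ y).


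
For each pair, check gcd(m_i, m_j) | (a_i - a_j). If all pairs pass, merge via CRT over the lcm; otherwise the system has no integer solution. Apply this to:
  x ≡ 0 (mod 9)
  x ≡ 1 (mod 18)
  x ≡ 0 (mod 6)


Moduli 9, 18, 6 are not pairwise coprime, so CRT works modulo lcm(m_i) when all pairwise compatibility conditions hold.
Pairwise compatibility: gcd(m_i, m_j) must divide a_i - a_j for every pair.
Merge one congruence at a time:
  Start: x ≡ 0 (mod 9).
  Combine with x ≡ 1 (mod 18): gcd(9, 18) = 9, and 1 - 0 = 1 is NOT divisible by 9.
    ⇒ system is inconsistent (no integer solution).

No solution (the system is inconsistent).


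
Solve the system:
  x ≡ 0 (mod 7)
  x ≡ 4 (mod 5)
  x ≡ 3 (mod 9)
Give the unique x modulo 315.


Moduli 7, 5, 9 are pairwise coprime; by CRT there is a unique solution modulo M = 7 · 5 · 9 = 315.
Solve pairwise, accumulating the modulus:
  Start with x ≡ 0 (mod 7).
  Combine with x ≡ 4 (mod 5): since gcd(7, 5) = 1, we get a unique residue mod 35.
    Write x = 0 + 7·t and substitute into x ≡ 4 (mod 5): 7·t ≡ 4 − 0 = 4 (mod 5).
    Reduce coefficients mod 5: 2·t ≡ 4 (mod 5).
    The inverse of 2 mod 5 is 3 (since 2·3 = 6 = 1·5 + 1), so t ≡ 3·4 = 12 ≡ 2 (mod 5).
    Then x = 0 + 7·2 = 14, valid modulo lcm(7, 5) = 35: x ≡ 14 (mod 35).
  Combine with x ≡ 3 (mod 9): since gcd(35, 9) = 1, we get a unique residue mod 315.
    Write x = 14 + 35·t and substitute into x ≡ 3 (mod 9): 35·t ≡ 3 − 14 = -11 (mod 9).
    Reduce coefficients mod 9: 8·t ≡ 7 (mod 9).
    The inverse of 8 mod 9 is 8 (since 8·8 = 64 = 7·9 + 1), so t ≡ 8·7 = 56 ≡ 2 (mod 9).
    Then x = 14 + 35·2 = 84, valid modulo lcm(35, 9) = 315: x ≡ 84 (mod 315).
Verify: 84 mod 7 = 0 ✓, 84 mod 5 = 4 ✓, 84 mod 9 = 3 ✓.

x ≡ 84 (mod 315).


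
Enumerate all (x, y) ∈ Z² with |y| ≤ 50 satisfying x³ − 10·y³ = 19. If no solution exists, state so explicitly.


The equation is x³ - 10y³ = 19. For fixed y, x³ = 10·y³ + 19, so a solution requires the RHS to be a perfect cube.
Strategy: iterate y from -50 to 50, compute RHS = 10·y³ + 19, and check whether it is a (positive or negative) perfect cube.
Check small values of y:
  y = 0: RHS = 19 is not a perfect cube.
  y = 1: RHS = 29 is not a perfect cube.
  y = -1: RHS = 9 is not a perfect cube.
  y = 2: RHS = 99 is not a perfect cube.
  y = -2: RHS = -61 is not a perfect cube.
  y = 3: RHS = 289 is not a perfect cube.
  y = -3: RHS = -251 is not a perfect cube.
Continuing the search up to |y| = 50 finds no solutions either.
No (x, y) in the scanned range satisfies the equation.

No integer solutions with |y| ≤ 50.


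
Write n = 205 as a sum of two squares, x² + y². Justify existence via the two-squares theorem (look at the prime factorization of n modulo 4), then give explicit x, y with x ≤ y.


Step 1: Factor n = 205 = 5 · 41.
Step 2: Check the mod-4 condition on each prime factor: 5 ≡ 1 (mod 4), exponent 1; 41 ≡ 1 (mod 4), exponent 1.
All primes ≡ 3 (mod 4) appear to even exponent (or don't appear), so by the two-squares theorem n IS expressible as a sum of two squares.
Step 3: Build a representation. Here n = 5 · 41 is a product of primes ≡ 1 (mod 4). Each prime p ≡ 1 (mod 4) is itself a sum of two squares; find a² by testing p − a² for a perfect square:
  5: 5 − 1² = 4 = 2² ⇒ 5 = 1² + 2².
  41: 41 − 1² = 40, 41 − 2² = 37, 41 − 3² = 32, 41 − 4² = 25 = 5² ⇒ 41 = 4² + 5².
  Combine using the Brahmagupta–Fibonacci identity (a² + b²)(c² + d²) = (ac − bd)² + (ad + bc)² = (ac + bd)² + (ad − bc)²:
  5 · 41 = 205: from (1² + 2²)(4² + 5²), take (1·4 − 2·5, 1·5 + 2·4) = (4 − 10, 5 + 8) = (-6, 13); dropping signs (only squares matter) gives (6, 13); check 6² + 13² = 36 + 169 = 205 ✓.
Step 4: Order so x ≤ y and verify: 6² + 13² = 36 + 169 = 205 = n. ✓

n = 205 = 6² + 13² (one valid representation with x ≤ y).


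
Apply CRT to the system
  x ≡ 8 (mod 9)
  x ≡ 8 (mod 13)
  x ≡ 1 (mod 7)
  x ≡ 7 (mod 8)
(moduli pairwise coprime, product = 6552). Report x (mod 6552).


Product of moduli M = 9 · 13 · 7 · 8 = 6552.
Merge one congruence at a time:
  Start: x ≡ 8 (mod 9).
  Combine with x ≡ 8 (mod 13); new modulus lcm = 117.
    Write x = 8 + 9·t and substitute into x ≡ 8 (mod 13): 9·t ≡ 8 − 8 = 0 (mod 13).
    The inverse of 9 mod 13 is 3 (since 9·3 = 27 = 2·13 + 1), so t ≡ 3·0 = 0 ≡ 0 (mod 13).
    Then x = 8 + 9·0 = 8, valid modulo lcm(9, 13) = 117: x ≡ 8 (mod 117).
  Combine with x ≡ 1 (mod 7); new modulus lcm = 819.
    Write x = 8 + 117·t and substitute into x ≡ 1 (mod 7): 117·t ≡ 1 − 8 = -7 (mod 7).
    Reduce coefficients mod 7: 5·t ≡ 0 (mod 7).
    The inverse of 5 mod 7 is 3 (since 5·3 = 15 = 2·7 + 1), so t ≡ 3·0 = 0 ≡ 0 (mod 7).
    Then x = 8 + 117·0 = 8, valid modulo lcm(117, 7) = 819: x ≡ 8 (mod 819).
  Combine with x ≡ 7 (mod 8); new modulus lcm = 6552.
    Write x = 8 + 819·t and substitute into x ≡ 7 (mod 8): 819·t ≡ 7 − 8 = -1 (mod 8).
    Reduce coefficients mod 8: 3·t ≡ 7 (mod 8).
    The inverse of 3 mod 8 is 3 (since 3·3 = 9 = 1·8 + 1), so t ≡ 3·7 = 21 ≡ 5 (mod 8).
    Then x = 8 + 819·5 = 4103, valid modulo lcm(819, 8) = 6552: x ≡ 4103 (mod 6552).
Verify against each original: 4103 mod 9 = 8, 4103 mod 13 = 8, 4103 mod 7 = 1, 4103 mod 8 = 7.

x ≡ 4103 (mod 6552).


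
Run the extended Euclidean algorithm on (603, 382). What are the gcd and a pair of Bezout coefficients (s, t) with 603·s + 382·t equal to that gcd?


Euclidean algorithm on (603, 382) — divide until remainder is 0:
  603 = 1 · 382 + 221
  382 = 1 · 221 + 161
  221 = 1 · 161 + 60
  161 = 2 · 60 + 41
  60 = 1 · 41 + 19
  41 = 2 · 19 + 3
  19 = 6 · 3 + 1
  3 = 3 · 1 + 0
gcd(603, 382) = 1.
Track Bezout coefficients alongside the remainders: start with r₀ = 603 = a·1 + b·0 (s = 1, t = 0) and r₁ = 382 = a·0 + b·1 (s = 0, t = 1); each new remainder r_{k+1} = r_{k-1} − q_k·r_k inherits s_{k+1} = s_{k-1} − q_k·s_k, t_{k+1} = t_{k-1} − q_k·t_k, so r_k = a·s_k + b·t_k at every step:
  q = 1: r = 221, s = 1 − 1·0 = 1, t = 0 − 1·1 = -1  (check: 603·1 + 382·(-1) = 221)
  q = 1: r = 161, s = 0 − 1·1 = -1, t = 1 − 1·(-1) = 2  (check: 603·(-1) + 382·2 = 161)
  q = 1: r = 60, s = 1 − 1·(-1) = 2, t = -1 − 1·2 = -3  (check: 603·2 + 382·(-3) = 60)
  q = 2: r = 41, s = -1 − 2·2 = -5, t = 2 − 2·(-3) = 8  (check: 603·(-5) + 382·8 = 41)
  q = 1: r = 19, s = 2 − 1·(-5) = 7, t = -3 − 1·8 = -11  (check: 603·7 + 382·(-11) = 19)
  q = 2: r = 3, s = -5 − 2·7 = -19, t = 8 − 2·(-11) = 30  (check: 603·(-19) + 382·30 = 3)
  q = 6: r = 1, s = 7 − 6·(-19) = 121, t = -11 − 6·30 = -191  (check: 603·121 + 382·(-191) = 1)
The row with r = 1 (the gcd) gives the Bezout coefficients s = 121, t = -191.
Result: 603 · (121) + 382 · (-191) = 1.

gcd(603, 382) = 1; s = 121, t = -191 (check: 603·121 + 382·(-191) = 1).
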